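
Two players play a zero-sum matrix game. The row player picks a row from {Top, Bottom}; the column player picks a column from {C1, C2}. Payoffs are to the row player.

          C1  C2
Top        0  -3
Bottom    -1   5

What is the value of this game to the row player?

Row minima: Top → -3, Bottom → -1; maximin = -1.
Column maxima: C1 → 0, C2 → 5; minimax = 0.
-1 ≠ 0, so there is no saddle point; optimal play is mixed.
Let the row player play Top with probability p. Expected payoff against C1: 0p + (-1)(1−p) = p − 1; against C2: (-3)p + 5(1−p) = −8p + 5.
Setting these equal: p − 1 = −8p + 5 ⇒ 9p = 6 ⇒ p = 2/3, and the value is (1)·(2/3) − 1 = -1/3.
For the column player: with q = P(C1), equating Top's and Bottom's payoffs gives 3q − 3 = −6q + 5 ⇒ q = 8/9.

-1/3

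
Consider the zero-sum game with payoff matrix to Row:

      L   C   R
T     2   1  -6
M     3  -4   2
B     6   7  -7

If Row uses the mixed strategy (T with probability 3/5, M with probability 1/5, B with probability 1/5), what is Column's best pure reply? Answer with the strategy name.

R

If Column plays L, Row's expected payoff is (3/5)·2 + (1/5)·3 + (1/5)·6 = 3.
If Column plays C, Row's expected payoff is (3/5)·1 + (1/5)·(-4) + (1/5)·7 = 6/5.
If Column plays R, Row's expected payoff is (3/5)·(-6) + (1/5)·2 + (1/5)·(-7) = -23/5.
Column minimizes Row's payoff; the smallest is -23/5, so the best response is R.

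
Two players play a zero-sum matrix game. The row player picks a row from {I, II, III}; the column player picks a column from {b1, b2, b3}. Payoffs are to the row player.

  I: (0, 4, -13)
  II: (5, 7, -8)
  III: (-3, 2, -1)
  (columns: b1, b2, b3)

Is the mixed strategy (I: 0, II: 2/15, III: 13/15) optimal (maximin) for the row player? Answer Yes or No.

Yes

Against b1 this mix gives (2/15)·5 + (13/15)·(-3) = -29/15.
Against b2 this mix gives (2/15)·7 + (13/15)·2 = 8/3.
Against b3 this mix gives (2/15)·(-8) + (13/15)·(-1) = -29/15.
All of the column player's active replies (b1, b3) yield -29/15, and no column does worse for the row player. The mix makes the column player indifferent and guarantees -29/15, so it is optimal.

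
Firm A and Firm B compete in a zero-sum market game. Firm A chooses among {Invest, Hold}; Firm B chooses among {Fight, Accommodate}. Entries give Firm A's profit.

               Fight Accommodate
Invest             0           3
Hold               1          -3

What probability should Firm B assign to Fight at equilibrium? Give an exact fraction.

6/7

Row minima: Invest → 0, Hold → -3; maximin = 0.
Column maxima: Fight → 1, Accommodate → 3; minimax = 1.
0 ≠ 1, so there is no saddle point; optimal play is mixed.
Let Firm A play Invest with probability p. Expected payoff against Fight: 0p + 1(1−p) = −p + 1; against Accommodate: 3p + (-3)(1−p) = 6p − 3.
Setting these equal: −p + 1 = 6p − 3 ⇒ −7p = -4 ⇒ p = 4/7, and the value is (-1)·(4/7) + 1 = 3/7.
For Firm B: with q = P(Fight), equating Invest's and Hold's payoffs gives −3q + 3 = 4q − 3 ⇒ q = 6/7.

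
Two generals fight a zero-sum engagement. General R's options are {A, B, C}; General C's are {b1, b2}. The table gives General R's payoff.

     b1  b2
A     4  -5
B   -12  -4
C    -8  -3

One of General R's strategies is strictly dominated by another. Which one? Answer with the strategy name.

B

C gives a strictly higher payoff than B against every column: -8 > -12, -3 > -4.
So B is strictly dominated and General R never plays it.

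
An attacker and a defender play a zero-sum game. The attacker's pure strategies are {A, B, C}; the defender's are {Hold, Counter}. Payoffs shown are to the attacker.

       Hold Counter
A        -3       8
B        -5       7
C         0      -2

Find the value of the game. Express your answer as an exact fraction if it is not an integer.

-6/13

Row minima: A → -3, B → -5, C → -2; maximin = -2.
Column maxima: Hold → 0, Counter → 8; minimax = 0.
-2 ≠ 0, so there is no saddle point; optimal play is mixed.
B is strictly dominated by A, so the attacker never plays it.
On the remaining 2×2 (A, C vs Hold, Counter):
Let the attacker play A with probability p. Expected payoff against Hold: (-3)p + 0(1−p) = −3p; against Counter: 8p + (-2)(1−p) = 10p − 2.
Setting these equal: −3p = 10p − 2 ⇒ −13p = -2 ⇒ p = 2/13, and the value is (-3)·(2/13) = -6/13.
For the defender: with q = P(Hold), equating A's and C's payoffs gives −11q + 8 = 2q − 2 ⇒ q = 10/13.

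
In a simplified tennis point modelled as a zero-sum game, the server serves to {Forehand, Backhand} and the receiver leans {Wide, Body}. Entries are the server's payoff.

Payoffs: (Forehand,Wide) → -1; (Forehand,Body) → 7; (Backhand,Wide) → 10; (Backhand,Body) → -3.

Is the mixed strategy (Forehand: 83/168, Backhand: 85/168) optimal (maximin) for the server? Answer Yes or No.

Against Wide this mix gives (83/168)·(-1) + (85/168)·10 = 767/168.
Against Body this mix gives (83/168)·7 + (85/168)·(-3) = 163/84.
The receiver will play Body, holding the server to 163/84. Shifting weight toward the row that does better against Body would raise this floor (the equalizing mix achieves 67/21 against both Body and Wide), so the proposed strategy is not optimal.

No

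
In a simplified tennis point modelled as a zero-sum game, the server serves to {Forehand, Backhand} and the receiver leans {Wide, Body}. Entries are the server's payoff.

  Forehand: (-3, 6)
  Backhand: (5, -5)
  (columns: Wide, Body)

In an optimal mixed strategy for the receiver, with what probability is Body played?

Row minima: Forehand → -3, Backhand → -5; maximin = -3.
Column maxima: Wide → 5, Body → 6; minimax = 5.
-3 ≠ 5, so there is no saddle point; optimal play is mixed.
Let the server play Forehand with probability p. Expected payoff against Wide: (-3)p + 5(1−p) = −8p + 5; against Body: 6p + (-5)(1−p) = 11p − 5.
Setting these equal: −8p + 5 = 11p − 5 ⇒ −19p = -10 ⇒ p = 10/19, and the value is (-8)·(10/19) + 5 = 15/19.
For the receiver: with q = P(Wide), equating Forehand's and Backhand's payoffs gives −9q + 6 = 10q − 5 ⇒ q = 11/19.

8/19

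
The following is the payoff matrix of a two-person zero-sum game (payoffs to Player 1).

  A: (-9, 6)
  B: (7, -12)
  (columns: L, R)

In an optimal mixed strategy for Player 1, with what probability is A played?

Row minima: A → -9, B → -12; maximin = -9.
Column maxima: L → 7, R → 6; minimax = 6.
-9 ≠ 6, so there is no saddle point; optimal play is mixed.
Let Player 1 play A with probability p. Expected payoff against L: (-9)p + 7(1−p) = −16p + 7; against R: 6p + (-12)(1−p) = 18p − 12.
Setting these equal: −16p + 7 = 18p − 12 ⇒ −34p = -19 ⇒ p = 19/34, and the value is (-16)·(19/34) + 7 = -33/17.
For Player 2: with q = P(L), equating A's and B's payoffs gives −15q + 6 = 19q − 12 ⇒ q = 9/17.

19/34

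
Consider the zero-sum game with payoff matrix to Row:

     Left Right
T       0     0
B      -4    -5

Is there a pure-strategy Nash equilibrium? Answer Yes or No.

Yes

Row minima: T → 0, B → -5; maximin = 0.
Column maxima: Left → 0, Right → 0; minimax = 0.
maximin = minimax = 0, so a saddle point exists.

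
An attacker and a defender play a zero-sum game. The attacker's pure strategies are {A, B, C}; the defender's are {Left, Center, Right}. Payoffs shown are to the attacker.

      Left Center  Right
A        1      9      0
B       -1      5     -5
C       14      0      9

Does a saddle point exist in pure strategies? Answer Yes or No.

No

Row minima: A → 0, B → -5, C → 0; maximin = 0.
Column maxima: Left → 14, Center → 9, Right → 9; minimax = 9.
0 ≠ 9, so no pure-strategy equilibrium exists.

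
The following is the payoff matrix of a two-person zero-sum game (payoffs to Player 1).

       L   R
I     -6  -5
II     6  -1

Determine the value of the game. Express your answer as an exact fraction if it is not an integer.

-1

Row minima: I → -6, II → -1; maximin = -1.
Column maxima: L → 6, R → -1; minimax = -1.
Since maximin = minimax = -1, there is a saddle point and the value is -1.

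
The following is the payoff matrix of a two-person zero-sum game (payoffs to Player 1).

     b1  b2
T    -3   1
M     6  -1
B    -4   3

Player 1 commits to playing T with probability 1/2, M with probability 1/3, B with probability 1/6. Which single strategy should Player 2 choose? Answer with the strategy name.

b1

If Player 2 plays b1, Player 1's expected payoff is (1/2)·(-3) + (1/3)·6 + (1/6)·(-4) = -1/6.
If Player 2 plays b2, Player 1's expected payoff is (1/2)·1 + (1/3)·(-1) + (1/6)·3 = 2/3.
Player 2 minimizes Player 1's payoff; the smallest is -1/6, so the best response is b1.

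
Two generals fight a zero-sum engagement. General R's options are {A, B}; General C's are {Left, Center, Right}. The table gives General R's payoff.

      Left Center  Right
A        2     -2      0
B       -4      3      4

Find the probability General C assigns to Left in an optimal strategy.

Row minima: A → -2, B → -4; maximin = -2.
Column maxima: Left → 2, Center → 3, Right → 4; minimax = 2.
-2 ≠ 2, so there is no saddle point; optimal play is mixed.
Right is strictly dominated by Center (it gives General R strictly more in every row), so General C never plays it.
On the remaining 2×2 (A, B vs Left, Center):
Let General R play A with probability p. Expected payoff against Left: 2p + (-4)(1−p) = 6p − 4; against Center: (-2)p + 3(1−p) = −5p + 3.
Setting these equal: 6p − 4 = −5p + 3 ⇒ 11p = 7 ⇒ p = 7/11, and the value is (6)·(7/11) − 4 = -2/11.
For General C: with q = P(Left), equating A's and B's payoffs gives 4q − 2 = −7q + 3 ⇒ q = 5/11.

5/11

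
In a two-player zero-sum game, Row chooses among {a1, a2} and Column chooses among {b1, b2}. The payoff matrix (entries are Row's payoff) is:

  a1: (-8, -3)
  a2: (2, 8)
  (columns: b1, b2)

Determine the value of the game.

2

Row minima: a1 → -8, a2 → 2; maximin = 2.
Column maxima: b1 → 2, b2 → 8; minimax = 2.
Since maximin = minimax = 2, there is a saddle point and the value is 2.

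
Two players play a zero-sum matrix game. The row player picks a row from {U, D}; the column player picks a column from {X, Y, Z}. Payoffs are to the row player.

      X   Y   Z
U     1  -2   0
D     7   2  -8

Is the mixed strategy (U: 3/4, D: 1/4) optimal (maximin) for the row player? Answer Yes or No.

No

Against X this mix gives (3/4)·1 + (1/4)·7 = 5/2.
Against Y this mix gives (3/4)·(-2) + (1/4)·2 = -1.
Against Z this mix gives (3/4)·0 + (1/4)·(-8) = -2.
The column player will play Z, holding the row player to -2. Shifting weight toward the row that does better against Z would raise this floor (the equalizing mix achieves -4/3 against both Z and Y), so the proposed strategy is not optimal.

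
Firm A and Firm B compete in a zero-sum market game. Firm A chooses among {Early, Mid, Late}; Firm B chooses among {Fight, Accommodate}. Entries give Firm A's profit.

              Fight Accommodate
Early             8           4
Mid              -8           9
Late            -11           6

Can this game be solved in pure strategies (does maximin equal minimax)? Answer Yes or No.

Row minima: Early → 4, Mid → -8, Late → -11; maximin = 4.
Column maxima: Fight → 8, Accommodate → 9; minimax = 8.
4 ≠ 8, so no pure-strategy equilibrium exists.

No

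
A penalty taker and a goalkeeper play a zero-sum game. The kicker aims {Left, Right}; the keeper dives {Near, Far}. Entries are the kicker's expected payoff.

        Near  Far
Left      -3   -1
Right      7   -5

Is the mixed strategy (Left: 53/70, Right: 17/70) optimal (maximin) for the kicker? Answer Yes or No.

Against Near this mix gives (53/70)·(-3) + (17/70)·7 = -4/7.
Against Far this mix gives (53/70)·(-1) + (17/70)·(-5) = -69/35.
The keeper will play Far, holding the kicker to -69/35. Shifting weight toward the row that does better against Far would raise this floor (the equalizing mix achieves -11/7 against both Far and Near), so the proposed strategy is not optimal.

No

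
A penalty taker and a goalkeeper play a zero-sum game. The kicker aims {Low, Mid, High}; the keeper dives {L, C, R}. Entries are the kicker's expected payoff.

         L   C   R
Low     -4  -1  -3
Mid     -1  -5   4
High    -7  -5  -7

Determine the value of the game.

Row minima: Low → -4, Mid → -5, High → -7; maximin = -4.
Column maxima: L → -1, C → -1, R → 4; minimax = -1.
-4 ≠ -1, so there is no saddle point; optimal play is mixed.
High is strictly dominated by Low, so the kicker never plays it.
With High eliminated, R is strictly dominated by L (it gives the kicker strictly more in every remaining row), so the keeper never plays it.
On the remaining 2×2 (Low, Mid vs L, C):
Let the kicker play Low with probability p. Expected payoff against L: (-4)p + (-1)(1−p) = −3p − 1; against C: (-1)p + (-5)(1−p) = 4p − 5.
Setting these equal: −3p − 1 = 4p − 5 ⇒ −7p = -4 ⇒ p = 4/7, and the value is (-3)·(4/7) − 1 = -19/7.
For the keeper: with q = P(L), equating Low's and Mid's payoffs gives −3q − 1 = 4q − 5 ⇒ q = 4/7.

-19/7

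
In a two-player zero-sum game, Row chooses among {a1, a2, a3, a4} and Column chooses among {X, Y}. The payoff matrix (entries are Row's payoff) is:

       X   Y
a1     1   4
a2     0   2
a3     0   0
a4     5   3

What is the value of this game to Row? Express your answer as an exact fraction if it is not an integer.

Row minima: a1 → 1, a2 → 0, a3 → 0, a4 → 3; maximin = 3.
Column maxima: X → 5, Y → 4; minimax = 4.
3 ≠ 4, so there is no saddle point; optimal play is mixed.
a2 is strictly dominated by a1, so Row never plays it.
a3 is strictly dominated by a1, so Row never plays it.
On the remaining 2×2 (a1, a4 vs X, Y):
Let Row play a1 with probability p. Expected payoff against X: 1p + 5(1−p) = −4p + 5; against Y: 4p + 3(1−p) = p + 3.
Setting these equal: −4p + 5 = p + 3 ⇒ −5p = -2 ⇒ p = 2/5, and the value is (-4)·(2/5) + 5 = 17/5.
For Column: with q = P(X), equating a1's and a4's payoffs gives −3q + 4 = 2q + 3 ⇒ q = 1/5.

17/5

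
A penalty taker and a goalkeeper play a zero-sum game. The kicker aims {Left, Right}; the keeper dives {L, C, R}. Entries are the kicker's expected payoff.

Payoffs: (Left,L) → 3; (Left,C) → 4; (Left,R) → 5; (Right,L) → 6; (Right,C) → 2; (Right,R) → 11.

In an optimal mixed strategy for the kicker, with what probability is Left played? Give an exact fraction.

4/5

Row minima: Left → 3, Right → 2; maximin = 3.
Column maxima: L → 6, C → 4, R → 11; minimax = 4.
3 ≠ 4, so there is no saddle point; optimal play is mixed.
R is strictly dominated by L (it gives the kicker strictly more in every row), so the keeper never plays it.
On the remaining 2×2 (Left, Right vs L, C):
Let the kicker play Left with probability p. Expected payoff against L: 3p + 6(1−p) = −3p + 6; against C: 4p + 2(1−p) = 2p + 2.
Setting these equal: −3p + 6 = 2p + 2 ⇒ −5p = -4 ⇒ p = 4/5, and the value is (-3)·(4/5) + 6 = 18/5.
For the keeper: with q = P(L), equating Left's and Right's payoffs gives −q + 4 = 4q + 2 ⇒ q = 2/5.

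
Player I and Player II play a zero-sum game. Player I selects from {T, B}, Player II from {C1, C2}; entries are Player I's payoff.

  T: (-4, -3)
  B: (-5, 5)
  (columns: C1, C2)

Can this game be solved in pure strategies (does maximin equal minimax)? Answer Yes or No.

Row minima: T → -4, B → -5; maximin = -4.
Column maxima: C1 → -4, C2 → 5; minimax = -4.
maximin = minimax = -4, so a saddle point exists.

Yes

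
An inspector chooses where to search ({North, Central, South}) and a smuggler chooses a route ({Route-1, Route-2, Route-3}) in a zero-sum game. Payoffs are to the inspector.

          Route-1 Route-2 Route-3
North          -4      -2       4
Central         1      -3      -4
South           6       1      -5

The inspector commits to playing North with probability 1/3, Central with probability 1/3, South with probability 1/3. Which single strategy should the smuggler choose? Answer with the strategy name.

Route-3

If the smuggler plays Route-1, the inspector's expected payoff is (1/3)·(-4) + (1/3)·1 + (1/3)·6 = 1.
If the smuggler plays Route-2, the inspector's expected payoff is (1/3)·(-2) + (1/3)·(-3) + (1/3)·1 = -4/3.
If the smuggler plays Route-3, the inspector's expected payoff is (1/3)·4 + (1/3)·(-4) + (1/3)·(-5) = -5/3.
The smuggler minimizes the inspector's payoff; the smallest is -5/3, so the best response is Route-3.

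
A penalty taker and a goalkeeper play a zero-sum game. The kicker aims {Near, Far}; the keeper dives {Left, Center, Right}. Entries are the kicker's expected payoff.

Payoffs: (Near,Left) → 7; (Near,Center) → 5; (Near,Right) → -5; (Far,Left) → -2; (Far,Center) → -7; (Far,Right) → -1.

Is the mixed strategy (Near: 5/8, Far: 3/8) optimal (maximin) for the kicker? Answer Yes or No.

No

Against Left this mix gives (5/8)·7 + (3/8)·(-2) = 29/8.
Against Center this mix gives (5/8)·5 + (3/8)·(-7) = 1/2.
Against Right this mix gives (5/8)·(-5) + (3/8)·(-1) = -7/2.
The keeper will play Right, holding the kicker to -7/2. Shifting weight toward the row that does better against Right would raise this floor (the equalizing mix achieves -5/2 against both Right and Center), so the proposed strategy is not optimal.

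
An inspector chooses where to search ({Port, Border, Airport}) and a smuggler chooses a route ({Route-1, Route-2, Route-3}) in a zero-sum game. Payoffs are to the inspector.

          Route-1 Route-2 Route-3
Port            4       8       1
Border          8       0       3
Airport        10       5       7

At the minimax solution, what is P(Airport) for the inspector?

7/9

Row minima: Port → 1, Border → 0, Airport → 5; maximin = 5.
Column maxima: Route-1 → 10, Route-2 → 8, Route-3 → 7; minimax = 7.
5 ≠ 7, so there is no saddle point; optimal play is mixed.
Border is strictly dominated by Airport, so the inspector never plays it.
Route-1 is strictly dominated by Route-3 (it gives the inspector strictly more in every row), so the smuggler never plays it.
On the remaining 2×2 (Port, Airport vs Route-2, Route-3):
Let the inspector play Port with probability p. Expected payoff against Route-2: 8p + 5(1−p) = 3p + 5; against Route-3: 1p + 7(1−p) = −6p + 7.
Setting these equal: 3p + 5 = −6p + 7 ⇒ 9p = 2 ⇒ p = 2/9, and the value is (3)·(2/9) + 5 = 17/3.
For the smuggler: with q = P(Route-2), equating Port's and Airport's payoffs gives 7q + 1 = −2q + 7 ⇒ q = 2/3.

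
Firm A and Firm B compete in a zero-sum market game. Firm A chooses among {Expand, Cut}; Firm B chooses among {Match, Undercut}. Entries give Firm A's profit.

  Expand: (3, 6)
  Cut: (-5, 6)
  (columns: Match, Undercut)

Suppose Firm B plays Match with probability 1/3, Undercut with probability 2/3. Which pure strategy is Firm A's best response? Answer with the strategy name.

Expected payoff of Expand: (1/3)·3 + (2/3)·6 = 5.
Expected payoff of Cut: (1/3)·(-5) + (2/3)·6 = 7/3.
The largest is 5, so Firm A's best response is Expand.

Expand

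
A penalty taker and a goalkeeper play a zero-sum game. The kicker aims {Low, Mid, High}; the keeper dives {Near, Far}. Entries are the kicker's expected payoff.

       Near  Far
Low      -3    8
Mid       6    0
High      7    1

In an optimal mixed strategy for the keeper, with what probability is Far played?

10/17

Row minima: Low → -3, Mid → 0, High → 1; maximin = 1.
Column maxima: Near → 7, Far → 8; minimax = 7.
1 ≠ 7, so there is no saddle point; optimal play is mixed.
Mid is strictly dominated by High, so the kicker never plays it.
On the remaining 2×2 (Low, High vs Near, Far):
Let the kicker play Low with probability p. Expected payoff against Near: (-3)p + 7(1−p) = −10p + 7; against Far: 8p + 1(1−p) = 7p + 1.
Setting these equal: −10p + 7 = 7p + 1 ⇒ −17p = -6 ⇒ p = 6/17, and the value is (-10)·(6/17) + 7 = 59/17.
For the keeper: with q = P(Near), equating Low's and High's payoffs gives −11q + 8 = 6q + 1 ⇒ q = 7/17.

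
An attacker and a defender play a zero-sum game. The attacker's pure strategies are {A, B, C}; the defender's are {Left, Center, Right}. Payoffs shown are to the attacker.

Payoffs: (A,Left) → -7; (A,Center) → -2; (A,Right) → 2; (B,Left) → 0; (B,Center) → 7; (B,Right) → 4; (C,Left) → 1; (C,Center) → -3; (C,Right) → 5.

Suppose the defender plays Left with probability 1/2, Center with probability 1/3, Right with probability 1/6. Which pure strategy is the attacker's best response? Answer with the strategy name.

Expected payoff of A: (1/2)·(-7) + (1/3)·(-2) + (1/6)·2 = -23/6.
Expected payoff of B: (1/2)·0 + (1/3)·7 + (1/6)·4 = 3.
Expected payoff of C: (1/2)·1 + (1/3)·(-3) + (1/6)·5 = 1/3.
The largest is 3, so the attacker's best response is B.

B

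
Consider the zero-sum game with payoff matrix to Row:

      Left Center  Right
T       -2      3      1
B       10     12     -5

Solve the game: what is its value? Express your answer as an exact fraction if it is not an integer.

0

Row minima: T → -2, B → -5; maximin = -2.
Column maxima: Left → 10, Center → 12, Right → 1; minimax = 1.
-2 ≠ 1, so there is no saddle point; optimal play is mixed.
Center is strictly dominated by Left (it gives Row strictly more in every row), so Column never plays it.
On the remaining 2×2 (T, B vs Left, Right):
Let Row play T with probability p. Expected payoff against Left: (-2)p + 10(1−p) = −12p + 10; against Right: 1p + (-5)(1−p) = 6p − 5.
Setting these equal: −12p + 10 = 6p − 5 ⇒ −18p = -15 ⇒ p = 5/6, and the value is (-12)·(5/6) + 10 = 0.
For Column: with q = P(Left), equating T's and B's payoffs gives −3q + 1 = 15q − 5 ⇒ q = 1/3.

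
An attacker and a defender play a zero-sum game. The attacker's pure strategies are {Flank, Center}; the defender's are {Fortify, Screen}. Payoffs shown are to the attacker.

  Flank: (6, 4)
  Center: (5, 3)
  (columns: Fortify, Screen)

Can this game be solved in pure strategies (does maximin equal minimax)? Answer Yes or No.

Row minima: Flank → 4, Center → 3; maximin = 4.
Column maxima: Fortify → 6, Screen → 4; minimax = 4.
maximin = minimax = 4, so a saddle point exists.

Yes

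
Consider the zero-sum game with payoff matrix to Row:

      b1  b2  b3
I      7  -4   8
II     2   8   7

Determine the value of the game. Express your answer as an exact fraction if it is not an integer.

64/17

Row minima: I → -4, II → 2; maximin = 2.
Column maxima: b1 → 7, b2 → 8, b3 → 8; minimax = 7.
2 ≠ 7, so there is no saddle point; optimal play is mixed.
b3 is strictly dominated by b1 (it gives Row strictly more in every row), so Column never plays it.
On the remaining 2×2 (I, II vs b1, b2):
Let Row play I with probability p. Expected payoff against b1: 7p + 2(1−p) = 5p + 2; against b2: (-4)p + 8(1−p) = −12p + 8.
Setting these equal: 5p + 2 = −12p + 8 ⇒ 17p = 6 ⇒ p = 6/17, and the value is (5)·(6/17) + 2 = 64/17.
For Column: with q = P(b1), equating I's and II's payoffs gives 11q − 4 = −6q + 8 ⇒ q = 12/17.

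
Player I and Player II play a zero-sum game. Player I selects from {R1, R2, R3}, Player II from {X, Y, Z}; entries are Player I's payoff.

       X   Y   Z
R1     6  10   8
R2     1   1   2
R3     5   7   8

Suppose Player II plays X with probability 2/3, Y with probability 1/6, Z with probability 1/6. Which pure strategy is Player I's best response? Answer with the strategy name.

R1

Expected payoff of R1: (2/3)·6 + (1/6)·10 + (1/6)·8 = 7.
Expected payoff of R2: (2/3)·1 + (1/6)·1 + (1/6)·2 = 7/6.
Expected payoff of R3: (2/3)·5 + (1/6)·7 + (1/6)·8 = 35/6.
The largest is 7, so Player I's best response is R1.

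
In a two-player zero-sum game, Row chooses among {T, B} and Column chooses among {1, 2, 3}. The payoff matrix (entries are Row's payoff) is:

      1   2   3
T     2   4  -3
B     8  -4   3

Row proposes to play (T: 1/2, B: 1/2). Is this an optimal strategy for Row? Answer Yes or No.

Yes

Against 1 this mix gives (1/2)·2 + (1/2)·8 = 5.
Against 2 this mix gives (1/2)·4 + (1/2)·(-4) = 0.
Against 3 this mix gives (1/2)·(-3) + (1/2)·3 = 0.
All of Column's active replies (2, 3) yield 0, and no column does worse for Row. The mix makes Column indifferent and guarantees 0, so it is optimal.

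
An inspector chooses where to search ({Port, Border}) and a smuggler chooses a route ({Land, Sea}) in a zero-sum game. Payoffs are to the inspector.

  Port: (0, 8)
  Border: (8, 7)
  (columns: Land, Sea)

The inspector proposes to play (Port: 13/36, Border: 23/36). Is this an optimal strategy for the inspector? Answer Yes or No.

Against Land this mix gives (13/36)·0 + (23/36)·8 = 46/9.
Against Sea this mix gives (13/36)·8 + (23/36)·7 = 265/36.
The smuggler will play Land, holding the inspector to 46/9. Shifting weight toward the row that does better against Land would raise this floor (the equalizing mix achieves 64/9 against both Land and Sea), so the proposed strategy is not optimal.

No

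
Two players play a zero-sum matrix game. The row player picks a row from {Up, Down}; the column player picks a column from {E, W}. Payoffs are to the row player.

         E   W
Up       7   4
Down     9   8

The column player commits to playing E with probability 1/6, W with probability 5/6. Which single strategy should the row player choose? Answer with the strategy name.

Expected payoff of Up: (1/6)·7 + (5/6)·4 = 9/2.
Expected payoff of Down: (1/6)·9 + (5/6)·8 = 49/6.
The largest is 49/6, so the row player's best response is Down.

Down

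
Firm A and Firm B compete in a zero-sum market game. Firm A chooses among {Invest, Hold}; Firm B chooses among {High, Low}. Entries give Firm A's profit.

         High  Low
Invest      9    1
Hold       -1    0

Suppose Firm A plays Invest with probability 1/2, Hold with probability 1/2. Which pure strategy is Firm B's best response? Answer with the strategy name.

Low

If Firm B plays High, Firm A's expected payoff is (1/2)·9 + (1/2)·(-1) = 4.
If Firm B plays Low, Firm A's expected payoff is (1/2)·1 + (1/2)·0 = 1/2.
Firm B minimizes Firm A's payoff; the smallest is 1/2, so the best response is Low.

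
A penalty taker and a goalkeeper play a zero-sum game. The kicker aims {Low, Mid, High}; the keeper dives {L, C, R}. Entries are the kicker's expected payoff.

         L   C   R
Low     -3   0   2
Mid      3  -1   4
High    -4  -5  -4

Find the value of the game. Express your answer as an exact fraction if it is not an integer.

Row minima: Low → -3, Mid → -1, High → -5; maximin = -1.
Column maxima: L → 3, C → 0, R → 4; minimax = 0.
-1 ≠ 0, so there is no saddle point; optimal play is mixed.
High is strictly dominated by Low, so the kicker never plays it.
With High eliminated, R is strictly dominated by L (it gives the kicker strictly more in every remaining row), so the keeper never plays it.
On the remaining 2×2 (Low, Mid vs L, C):
Let the kicker play Low with probability p. Expected payoff against L: (-3)p + 3(1−p) = −6p + 3; against C: 0p + (-1)(1−p) = p − 1.
Setting these equal: −6p + 3 = p − 1 ⇒ −7p = -4 ⇒ p = 4/7, and the value is (-6)·(4/7) + 3 = -3/7.
For the keeper: with q = P(L), equating Low's and Mid's payoffs gives −3q = 4q − 1 ⇒ q = 1/7.

-3/7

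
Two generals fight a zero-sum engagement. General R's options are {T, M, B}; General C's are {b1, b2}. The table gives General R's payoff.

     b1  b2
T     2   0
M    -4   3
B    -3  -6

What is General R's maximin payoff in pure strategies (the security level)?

0

Row minima: T → 0, M → -4, B → -6.
The best of these is 0.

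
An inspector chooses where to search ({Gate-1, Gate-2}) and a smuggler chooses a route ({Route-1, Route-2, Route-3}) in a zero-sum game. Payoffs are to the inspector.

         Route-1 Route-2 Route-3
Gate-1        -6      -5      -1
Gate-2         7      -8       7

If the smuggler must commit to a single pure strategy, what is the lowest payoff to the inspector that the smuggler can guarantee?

-5

Column maxima: Route-1 → 7, Route-2 → -5, Route-3 → 7.
The smallest of these is -5.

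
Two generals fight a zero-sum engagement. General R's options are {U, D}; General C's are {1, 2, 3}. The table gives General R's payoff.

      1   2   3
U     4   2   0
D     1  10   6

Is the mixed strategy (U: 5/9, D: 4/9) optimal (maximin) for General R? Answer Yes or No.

Against 1 this mix gives (5/9)·4 + (4/9)·1 = 8/3.
Against 2 this mix gives (5/9)·2 + (4/9)·10 = 50/9.
Against 3 this mix gives (5/9)·0 + (4/9)·6 = 8/3.
All of General C's active replies (1, 3) yield 8/3, and no column does worse for General R. The mix makes General C indifferent and guarantees 8/3, so it is optimal.

Yes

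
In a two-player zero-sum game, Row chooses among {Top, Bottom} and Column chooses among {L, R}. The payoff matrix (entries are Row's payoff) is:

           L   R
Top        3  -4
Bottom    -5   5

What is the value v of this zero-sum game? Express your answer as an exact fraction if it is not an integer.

Row minima: Top → -4, Bottom → -5; maximin = -4.
Column maxima: L → 3, R → 5; minimax = 3.
-4 ≠ 3, so there is no saddle point; optimal play is mixed.
Let Row play Top with probability p. Expected payoff against L: 3p + (-5)(1−p) = 8p − 5; against R: (-4)p + 5(1−p) = −9p + 5.
Setting these equal: 8p − 5 = −9p + 5 ⇒ 17p = 10 ⇒ p = 10/17, and the value is (8)·(10/17) − 5 = -5/17.
For Column: with q = P(L), equating Top's and Bottom's payoffs gives 7q − 4 = −10q + 5 ⇒ q = 9/17.

-5/17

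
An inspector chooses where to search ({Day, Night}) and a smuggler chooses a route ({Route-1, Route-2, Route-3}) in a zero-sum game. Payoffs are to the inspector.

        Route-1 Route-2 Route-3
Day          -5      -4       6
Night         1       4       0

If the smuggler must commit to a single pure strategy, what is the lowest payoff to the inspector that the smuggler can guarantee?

Column maxima: Route-1 → 1, Route-2 → 4, Route-3 → 6.
The smallest of these is 1.

1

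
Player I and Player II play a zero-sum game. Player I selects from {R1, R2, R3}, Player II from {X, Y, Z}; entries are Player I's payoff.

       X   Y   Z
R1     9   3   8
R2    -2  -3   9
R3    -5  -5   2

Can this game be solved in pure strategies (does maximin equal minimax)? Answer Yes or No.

Row minima: R1 → 3, R2 → -3, R3 → -5; maximin = 3.
Column maxima: X → 9, Y → 3, Z → 9; minimax = 3.
maximin = minimax = 3, so a saddle point exists.

Yes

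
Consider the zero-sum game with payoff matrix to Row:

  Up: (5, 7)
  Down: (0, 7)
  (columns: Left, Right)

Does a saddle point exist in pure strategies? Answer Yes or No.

Row minima: Up → 5, Down → 0; maximin = 5.
Column maxima: Left → 5, Right → 7; minimax = 5.
maximin = minimax = 5, so a saddle point exists.

Yes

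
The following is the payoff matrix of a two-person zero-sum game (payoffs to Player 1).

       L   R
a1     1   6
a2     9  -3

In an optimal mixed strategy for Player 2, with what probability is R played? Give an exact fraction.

Row minima: a1 → 1, a2 → -3; maximin = 1.
Column maxima: L → 9, R → 6; minimax = 6.
1 ≠ 6, so there is no saddle point; optimal play is mixed.
Let Player 1 play a1 with probability p. Expected payoff against L: 1p + 9(1−p) = −8p + 9; against R: 6p + (-3)(1−p) = 9p − 3.
Setting these equal: −8p + 9 = 9p − 3 ⇒ −17p = -12 ⇒ p = 12/17, and the value is (-8)·(12/17) + 9 = 57/17.
For Player 2: with q = P(L), equating a1's and a2's payoffs gives −5q + 6 = 12q − 3 ⇒ q = 9/17.

8/17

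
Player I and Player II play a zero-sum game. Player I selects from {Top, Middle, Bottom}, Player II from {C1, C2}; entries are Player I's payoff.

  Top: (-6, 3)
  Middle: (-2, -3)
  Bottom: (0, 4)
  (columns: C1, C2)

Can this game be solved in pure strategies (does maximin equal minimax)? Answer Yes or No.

Yes

Row minima: Top → -6, Middle → -3, Bottom → 0; maximin = 0.
Column maxima: C1 → 0, C2 → 4; minimax = 0.
maximin = minimax = 0, so a saddle point exists.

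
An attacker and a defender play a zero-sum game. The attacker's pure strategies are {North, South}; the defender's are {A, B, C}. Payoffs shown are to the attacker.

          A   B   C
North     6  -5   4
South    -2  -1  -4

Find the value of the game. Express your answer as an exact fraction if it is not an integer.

-2

Row minima: North → -5, South → -4; maximin = -4.
Column maxima: A → 6, B → -1, C → 4; minimax = -1.
-4 ≠ -1, so there is no saddle point; optimal play is mixed.
A is strictly dominated by C (it gives the attacker strictly more in every row), so the defender never plays it.
On the remaining 2×2 (North, South vs B, C):
Let the attacker play North with probability p. Expected payoff against B: (-5)p + (-1)(1−p) = −4p − 1; against C: 4p + (-4)(1−p) = 8p − 4.
Setting these equal: −4p − 1 = 8p − 4 ⇒ −12p = -3 ⇒ p = 1/4, and the value is (-4)·(1/4) − 1 = -2.
For the defender: with q = P(B), equating North's and South's payoffs gives −9q + 4 = 3q − 4 ⇒ q = 2/3.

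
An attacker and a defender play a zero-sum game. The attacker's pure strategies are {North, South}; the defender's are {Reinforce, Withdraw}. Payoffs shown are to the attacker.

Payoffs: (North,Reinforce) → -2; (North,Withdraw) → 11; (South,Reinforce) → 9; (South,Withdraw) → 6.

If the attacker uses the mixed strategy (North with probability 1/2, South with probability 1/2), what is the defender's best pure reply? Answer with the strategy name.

If the defender plays Reinforce, the attacker's expected payoff is (1/2)·(-2) + (1/2)·9 = 7/2.
If the defender plays Withdraw, the attacker's expected payoff is (1/2)·11 + (1/2)·6 = 17/2.
The defender minimizes the attacker's payoff; the smallest is 7/2, so the best response is Reinforce.

Reinforce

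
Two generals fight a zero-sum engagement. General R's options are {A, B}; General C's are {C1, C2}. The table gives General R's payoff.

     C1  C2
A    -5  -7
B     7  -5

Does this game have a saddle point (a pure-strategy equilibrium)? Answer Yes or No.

Yes

Row minima: A → -7, B → -5; maximin = -5.
Column maxima: C1 → 7, C2 → -5; minimax = -5.
maximin = minimax = -5, so a saddle point exists.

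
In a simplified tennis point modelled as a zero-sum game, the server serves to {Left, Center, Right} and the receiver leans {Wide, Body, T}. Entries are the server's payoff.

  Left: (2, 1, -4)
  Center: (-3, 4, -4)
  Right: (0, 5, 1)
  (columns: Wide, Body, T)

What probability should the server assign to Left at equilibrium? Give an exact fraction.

1/7

Row minima: Left → -4, Center → -4, Right → 0; maximin = 0.
Column maxima: Wide → 2, Body → 5, T → 1; minimax = 1.
0 ≠ 1, so there is no saddle point; optimal play is mixed.
Center is strictly dominated by Right, so the server never plays it.
Body is strictly dominated by T (it gives the server strictly more in every row), so the receiver never plays it.
On the remaining 2×2 (Left, Right vs Wide, T):
Let the server play Left with probability p. Expected payoff against Wide: 2p + 0(1−p) = 2p; against T: (-4)p + 1(1−p) = −5p + 1.
Setting these equal: 2p = −5p + 1 ⇒ 7p = 1 ⇒ p = 1/7, and the value is (2)·(1/7) = 2/7.
For the receiver: with q = P(Wide), equating Left's and Right's payoffs gives 6q − 4 = −q + 1 ⇒ q = 5/7.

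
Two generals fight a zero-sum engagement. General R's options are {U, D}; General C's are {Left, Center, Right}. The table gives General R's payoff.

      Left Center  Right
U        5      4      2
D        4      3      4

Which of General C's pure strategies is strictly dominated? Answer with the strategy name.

Left

Center holds General R's payoff strictly below Left in every row: 4 < 5, 3 < 4.
So Left is strictly dominated for General C.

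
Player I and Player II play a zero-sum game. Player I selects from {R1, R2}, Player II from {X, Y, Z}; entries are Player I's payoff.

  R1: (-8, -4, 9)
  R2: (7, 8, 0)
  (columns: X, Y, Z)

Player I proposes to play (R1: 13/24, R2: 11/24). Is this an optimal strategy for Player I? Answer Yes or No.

No

Against X this mix gives (13/24)·(-8) + (11/24)·7 = -9/8.
Against Y this mix gives (13/24)·(-4) + (11/24)·8 = 3/2.
Against Z this mix gives (13/24)·9 + (11/24)·0 = 39/8.
Player II will play X, holding Player I to -9/8. Shifting weight toward the row that does better against X would raise this floor (the equalizing mix achieves 21/8 against both X and Z), so the proposed strategy is not optimal.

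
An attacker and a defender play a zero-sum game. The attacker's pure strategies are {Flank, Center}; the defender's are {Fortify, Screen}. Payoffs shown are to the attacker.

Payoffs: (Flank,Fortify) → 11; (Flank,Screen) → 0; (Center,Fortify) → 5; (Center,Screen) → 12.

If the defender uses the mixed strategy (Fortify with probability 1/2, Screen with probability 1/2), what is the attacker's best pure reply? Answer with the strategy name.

Center

Expected payoff of Flank: (1/2)·11 + (1/2)·0 = 11/2.
Expected payoff of Center: (1/2)·5 + (1/2)·12 = 17/2.
The largest is 17/2, so the attacker's best response is Center.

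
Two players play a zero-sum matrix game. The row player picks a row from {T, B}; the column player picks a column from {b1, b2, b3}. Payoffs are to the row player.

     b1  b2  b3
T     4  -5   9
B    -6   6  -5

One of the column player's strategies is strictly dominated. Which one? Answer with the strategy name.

b3

b1 holds the row player's payoff strictly below b3 in every row: 4 < 9, -6 < -5.
So b3 is strictly dominated for the column player.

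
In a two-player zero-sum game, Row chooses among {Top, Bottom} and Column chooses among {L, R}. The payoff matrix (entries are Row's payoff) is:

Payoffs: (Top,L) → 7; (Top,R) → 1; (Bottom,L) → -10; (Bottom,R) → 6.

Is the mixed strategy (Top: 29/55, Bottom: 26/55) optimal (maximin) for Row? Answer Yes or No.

No

Against L this mix gives (29/55)·7 + (26/55)·(-10) = -57/55.
Against R this mix gives (29/55)·1 + (26/55)·6 = 37/11.
Column will play L, holding Row to -57/55. Shifting weight toward the row that does better against L would raise this floor (the equalizing mix achieves 26/11 against both L and R), so the proposed strategy is not optimal.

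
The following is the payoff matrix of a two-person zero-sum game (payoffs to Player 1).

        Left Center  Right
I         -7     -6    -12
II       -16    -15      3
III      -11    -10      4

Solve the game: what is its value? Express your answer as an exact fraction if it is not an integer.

Row minima: I → -12, II → -16, III → -11; maximin = -11.
Column maxima: Left → -7, Center → -6, Right → 4; minimax = -7.
-11 ≠ -7, so there is no saddle point; optimal play is mixed.
II is strictly dominated by III, so Player 1 never plays it.
Center is strictly dominated by Left (it gives Player 1 strictly more in every row), so Player 2 never plays it.
On the remaining 2×2 (I, III vs Left, Right):
Let Player 1 play I with probability p. Expected payoff against Left: (-7)p + (-11)(1−p) = 4p − 11; against Right: (-12)p + 4(1−p) = −16p + 4.
Setting these equal: 4p − 11 = −16p + 4 ⇒ 20p = 15 ⇒ p = 3/4, and the value is (4)·(3/4) − 11 = -8.
For Player 2: with q = P(Left), equating I's and III's payoffs gives 5q − 12 = −15q + 4 ⇒ q = 4/5.

-8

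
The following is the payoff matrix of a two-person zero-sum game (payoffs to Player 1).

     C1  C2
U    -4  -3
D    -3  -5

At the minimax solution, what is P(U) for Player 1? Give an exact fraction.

Row minima: U → -4, D → -5; maximin = -4.
Column maxima: C1 → -3, C2 → -3; minimax = -3.
-4 ≠ -3, so there is no saddle point; optimal play is mixed.
Let Player 1 play U with probability p. Expected payoff against C1: (-4)p + (-3)(1−p) = −p − 3; against C2: (-3)p + (-5)(1−p) = 2p − 5.
Setting these equal: −p − 3 = 2p − 5 ⇒ −3p = -2 ⇒ p = 2/3, and the value is (-1)·(2/3) − 3 = -11/3.
For Player 2: with q = P(C1), equating U's and D's payoffs gives −q − 3 = 2q − 5 ⇒ q = 2/3.

2/3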